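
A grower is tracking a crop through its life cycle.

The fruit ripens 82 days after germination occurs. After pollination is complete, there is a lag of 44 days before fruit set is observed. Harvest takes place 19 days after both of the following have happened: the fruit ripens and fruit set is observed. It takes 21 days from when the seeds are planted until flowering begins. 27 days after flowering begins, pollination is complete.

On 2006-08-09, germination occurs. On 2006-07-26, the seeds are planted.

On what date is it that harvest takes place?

2006-11-18

Germination occurs: Aug 9, 2006.
The fruit ripens: Aug 9, 2006 + 82 days = Oct 30, 2006.
The seeds are planted: Jul 26, 2006.
Flowering begins: Jul 26, 2006 + 21 days = Aug 16, 2006.
Pollination is complete: Aug 16, 2006 + 27 days = Sep 12, 2006.
Fruit set is observed: Sep 12, 2006 + 44 days = Oct 26, 2006.
Both prerequisites met — the fruit ripens (Oct 30, 2006), fruit set is observed (Oct 26, 2006); the later is Oct 30, 2006.
Harvest takes place: Oct 30, 2006 + 19 days = Nov 18, 2006.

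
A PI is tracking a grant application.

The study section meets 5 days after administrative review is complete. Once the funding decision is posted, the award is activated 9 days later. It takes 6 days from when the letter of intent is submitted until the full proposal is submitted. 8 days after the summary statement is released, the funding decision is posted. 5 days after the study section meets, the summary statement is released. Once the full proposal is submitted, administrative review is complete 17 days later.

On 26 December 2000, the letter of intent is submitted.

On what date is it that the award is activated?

14 February 2001

The letter of intent is submitted: Dec 26, 2000.
The full proposal is submitted: Dec 26, 2000 + 6 days = Jan 1, 2001.
Administrative review is complete: Jan 1, 2001 + 17 days = Jan 18, 2001.
The study section meets: Jan 18, 2001 + 5 days = Jan 23, 2001.
The summary statement is released: Jan 23, 2001 + 5 days = Jan 28, 2001.
The funding decision is posted: Jan 28, 2001 + 8 days = Feb 5, 2001.
The award is activated: Feb 5, 2001 + 9 days = Feb 14, 2001.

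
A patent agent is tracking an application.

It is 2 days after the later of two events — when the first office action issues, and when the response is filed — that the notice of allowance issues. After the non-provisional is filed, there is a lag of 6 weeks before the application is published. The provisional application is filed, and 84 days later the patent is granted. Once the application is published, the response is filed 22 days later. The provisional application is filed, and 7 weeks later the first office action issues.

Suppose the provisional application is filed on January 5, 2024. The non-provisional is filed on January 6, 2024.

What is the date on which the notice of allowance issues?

March 12, 2024

The provisional application is filed: Jan 5, 2024.
The first office action issues: Jan 5, 2024 + 7 weeks = Feb 23, 2024.
The non-provisional is filed: Jan 6, 2024.
The application is published: Jan 6, 2024 + 6 weeks = Feb 17, 2024.
The response is filed: Feb 17, 2024 + 22 days = Mar 10, 2024.
Both prerequisites met — the first office action issues (Feb 23, 2024), the response is filed (Mar 10, 2024); the later is Mar 10, 2024.
The notice of allowance issues: Mar 10, 2024 + 2 days = Mar 12, 2024.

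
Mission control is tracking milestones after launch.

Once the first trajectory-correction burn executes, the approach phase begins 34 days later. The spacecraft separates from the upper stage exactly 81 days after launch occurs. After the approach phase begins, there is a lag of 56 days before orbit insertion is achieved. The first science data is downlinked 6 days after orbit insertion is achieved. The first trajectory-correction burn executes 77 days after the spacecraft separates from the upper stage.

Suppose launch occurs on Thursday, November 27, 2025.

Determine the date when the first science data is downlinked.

Saturday, August 8, 2026

Launch occurs: Nov 27, 2025.
The spacecraft separates from the upper stage: Nov 27, 2025 + 81 days = Feb 16, 2026.
The first trajectory-correction burn executes: Feb 16, 2026 + 77 days = May 4, 2026.
The approach phase begins: May 4, 2026 + 34 days = Jun 7, 2026.
Orbit insertion is achieved: Jun 7, 2026 + 56 days = Aug 2, 2026.
The first science data is downlinked: Aug 2, 2026 + 6 days = Aug 8, 2026.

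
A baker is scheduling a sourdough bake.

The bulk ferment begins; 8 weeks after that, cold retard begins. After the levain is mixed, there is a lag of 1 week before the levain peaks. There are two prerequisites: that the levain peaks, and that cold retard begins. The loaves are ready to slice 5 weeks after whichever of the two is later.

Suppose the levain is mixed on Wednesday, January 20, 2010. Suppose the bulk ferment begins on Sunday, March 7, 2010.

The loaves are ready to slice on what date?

Sunday, June 6, 2010

The levain is mixed: Jan 20, 2010.
The levain peaks: Jan 20, 2010 + 1 week = Jan 27, 2010.
The bulk ferment begins: Mar 7, 2010.
Cold retard begins: Mar 7, 2010 + 8 weeks = May 2, 2010.
Both prerequisites met — the levain peaks (Jan 27, 2010), cold retard begins (May 2, 2010); the later is May 2, 2010.
The loaves are ready to slice: May 2, 2010 + 5 weeks = Jun 6, 2010.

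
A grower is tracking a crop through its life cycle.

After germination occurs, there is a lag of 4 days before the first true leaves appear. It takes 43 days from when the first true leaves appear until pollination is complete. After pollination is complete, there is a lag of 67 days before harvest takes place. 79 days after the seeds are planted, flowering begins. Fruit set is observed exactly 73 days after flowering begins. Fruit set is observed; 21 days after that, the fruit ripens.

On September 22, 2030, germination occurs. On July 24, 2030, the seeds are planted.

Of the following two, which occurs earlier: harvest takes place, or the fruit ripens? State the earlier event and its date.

Germination occurs: Sep 22, 2030.
The first true leaves appear: Sep 22, 2030 + 4 days = Sep 26, 2030.
Pollination is complete: Sep 26, 2030 + 43 days = Nov 8, 2030.
Harvest takes place: Nov 8, 2030 + 67 days = Jan 14, 2031.
The seeds are planted: Jul 24, 2030.
Flowering begins: Jul 24, 2030 + 79 days = Oct 11, 2030.
Fruit set is observed: Oct 11, 2030 + 73 days = Dec 23, 2030.
The fruit ripens: Dec 23, 2030 + 21 days = Jan 13, 2031.
Comparing: harvest takes place on Jan 14, 2031 vs the fruit ripens on Jan 13, 2031. Earlier: the fruit ripens.

The fruit ripens — January 13, 2031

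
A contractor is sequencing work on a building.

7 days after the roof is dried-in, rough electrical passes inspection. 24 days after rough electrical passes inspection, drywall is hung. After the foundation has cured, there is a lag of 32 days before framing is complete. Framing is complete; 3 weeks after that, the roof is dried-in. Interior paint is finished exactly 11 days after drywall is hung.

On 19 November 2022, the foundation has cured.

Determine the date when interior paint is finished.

The foundation has cured: Nov 19, 2022.
Framing is complete: Nov 19, 2022 + 32 days = Dec 21, 2022.
The roof is dried-in: Dec 21, 2022 + 3 weeks = Jan 11, 2023.
Rough electrical passes inspection: Jan 11, 2023 + 7 days = Jan 18, 2023.
Drywall is hung: Jan 18, 2023 + 24 days = Feb 11, 2023.
Interior paint is finished: Feb 11, 2023 + 11 days = Feb 22, 2023.

22 February 2023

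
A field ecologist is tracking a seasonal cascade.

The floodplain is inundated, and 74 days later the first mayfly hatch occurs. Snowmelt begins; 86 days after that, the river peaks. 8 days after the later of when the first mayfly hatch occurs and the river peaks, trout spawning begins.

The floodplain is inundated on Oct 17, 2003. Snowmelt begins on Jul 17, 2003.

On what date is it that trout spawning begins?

The floodplain is inundated: Oct 17, 2003.
The first mayfly hatch occurs: Oct 17, 2003 + 74 days = Dec 30, 2003.
Snowmelt begins: Jul 17, 2003.
The river peaks: Jul 17, 2003 + 86 days = Oct 11, 2003.
Both prerequisites met — the first mayfly hatch occurs (Dec 30, 2003), the river peaks (Oct 11, 2003); the later is Dec 30, 2003.
Trout spawning begins: Dec 30, 2003 + 8 days = Jan 7, 2004.

Jan 7, 2004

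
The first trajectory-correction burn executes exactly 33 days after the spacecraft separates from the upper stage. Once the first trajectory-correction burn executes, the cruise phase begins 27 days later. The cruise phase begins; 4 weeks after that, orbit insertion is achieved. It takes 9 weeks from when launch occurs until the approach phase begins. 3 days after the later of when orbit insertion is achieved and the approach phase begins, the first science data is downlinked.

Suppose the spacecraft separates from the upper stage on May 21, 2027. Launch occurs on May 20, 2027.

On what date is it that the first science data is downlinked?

The spacecraft separates from the upper stage: May 21, 2027.
The first trajectory-correction burn executes: May 21, 2027 + 33 days = Jun 23, 2027.
The cruise phase begins: Jun 23, 2027 + 27 days = Jul 20, 2027.
Orbit insertion is achieved: Jul 20, 2027 + 4 weeks = Aug 17, 2027.
Launch occurs: May 20, 2027.
The approach phase begins: May 20, 2027 + 9 weeks = Jul 22, 2027.
Both prerequisites met — orbit insertion is achieved (Aug 17, 2027), the approach phase begins (Jul 22, 2027); the later is Aug 17, 2027.
The first science data is downlinked: Aug 17, 2027 + 3 days = Aug 20, 2027.

Aug 20, 2027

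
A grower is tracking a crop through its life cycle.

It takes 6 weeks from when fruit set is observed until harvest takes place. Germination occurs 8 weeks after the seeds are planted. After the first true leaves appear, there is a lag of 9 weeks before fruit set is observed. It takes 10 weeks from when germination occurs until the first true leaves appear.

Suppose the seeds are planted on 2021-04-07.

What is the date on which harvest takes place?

The seeds are planted: Apr 7, 2021.
Germination occurs: Apr 7, 2021 + 8 weeks = Jun 2, 2021.
The first true leaves appear: Jun 2, 2021 + 10 weeks = Aug 11, 2021.
Fruit set is observed: Aug 11, 2021 + 9 weeks = Oct 13, 2021.
Harvest takes place: Oct 13, 2021 + 6 weeks = Nov 24, 2021.

2021-11-24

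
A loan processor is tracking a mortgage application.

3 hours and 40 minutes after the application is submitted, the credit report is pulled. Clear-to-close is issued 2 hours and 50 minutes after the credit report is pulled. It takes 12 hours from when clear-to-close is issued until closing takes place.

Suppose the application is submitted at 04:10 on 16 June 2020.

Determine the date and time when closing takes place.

The application is submitted: 04:10 Jun 16, 2020.
The credit report is pulled: 04:10 Jun 16, 2020 + 3h40m = 07:50 Jun 16, 2020.
Clear-to-close is issued: 07:50 Jun 16, 2020 + 2h50m = 10:40 Jun 16, 2020.
Closing takes place: 10:40 Jun 16, 2020 + 12h = 22:40 Jun 16, 2020.

22:40 on 16 June 2020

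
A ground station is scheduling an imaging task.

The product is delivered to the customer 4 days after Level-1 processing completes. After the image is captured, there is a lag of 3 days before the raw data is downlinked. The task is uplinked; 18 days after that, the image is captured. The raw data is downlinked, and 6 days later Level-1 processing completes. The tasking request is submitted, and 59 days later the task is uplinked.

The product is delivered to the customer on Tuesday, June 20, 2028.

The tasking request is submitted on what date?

Wednesday, March 22, 2028

The product is delivered to the customer: Jun 20, 2028.
Level-1 processing completes: Jun 20, 2028 − 4 days = Jun 16, 2028.
The raw data is downlinked: Jun 16, 2028 − 6 days = Jun 10, 2028.
The image is captured: Jun 10, 2028 − 3 days = Jun 7, 2028.
The task is uplinked: Jun 7, 2028 − 18 days = May 20, 2028.
The tasking request is submitted: May 20, 2028 − 59 days = Mar 22, 2028.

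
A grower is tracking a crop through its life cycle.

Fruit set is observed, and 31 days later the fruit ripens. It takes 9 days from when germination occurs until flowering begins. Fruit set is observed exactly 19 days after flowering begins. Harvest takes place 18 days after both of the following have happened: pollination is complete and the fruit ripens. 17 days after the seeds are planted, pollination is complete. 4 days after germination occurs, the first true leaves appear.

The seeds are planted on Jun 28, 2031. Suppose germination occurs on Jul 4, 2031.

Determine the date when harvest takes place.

The seeds are planted: Jun 28, 2031.
Pollination is complete: Jun 28, 2031 + 17 days = Jul 15, 2031.
Germination occurs: Jul 4, 2031.
Flowering begins: Jul 4, 2031 + 9 days = Jul 13, 2031.
Fruit set is observed: Jul 13, 2031 + 19 days = Aug 1, 2031.
The fruit ripens: Aug 1, 2031 + 31 days = Sep 1, 2031.
Both prerequisites met — pollination is complete (Jul 15, 2031), the fruit ripens (Sep 1, 2031); the later is Sep 1, 2031.
Harvest takes place: Sep 1, 2031 + 18 days = Sep 19, 2031.

Sep 19, 2031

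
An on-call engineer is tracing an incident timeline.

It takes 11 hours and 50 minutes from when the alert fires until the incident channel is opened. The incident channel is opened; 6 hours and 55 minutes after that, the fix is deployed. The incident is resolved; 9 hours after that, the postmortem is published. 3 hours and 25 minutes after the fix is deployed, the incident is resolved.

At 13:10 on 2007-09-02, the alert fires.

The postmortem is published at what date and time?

20:20 on 2007-09-03

The alert fires: 13:10 Sep 2, 2007.
The incident channel is opened: 13:10 Sep 2, 2007 + 11h50m = 01:00 Sep 3, 2007.
The fix is deployed: 01:00 Sep 3, 2007 + 6h55m = 07:55 Sep 3, 2007.
The incident is resolved: 07:55 Sep 3, 2007 + 3h25m = 11:20 Sep 3, 2007.
The postmortem is published: 11:20 Sep 3, 2007 + 9h = 20:20 Sep 3, 2007.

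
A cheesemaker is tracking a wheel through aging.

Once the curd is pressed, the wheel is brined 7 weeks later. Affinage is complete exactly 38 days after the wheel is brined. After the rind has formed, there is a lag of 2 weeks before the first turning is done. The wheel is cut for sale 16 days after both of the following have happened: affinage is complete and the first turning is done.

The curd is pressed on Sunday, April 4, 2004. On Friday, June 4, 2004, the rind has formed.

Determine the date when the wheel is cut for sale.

Friday, July 16, 2004

The curd is pressed: Apr 4, 2004.
The wheel is brined: Apr 4, 2004 + 7 weeks = May 23, 2004.
Affinage is complete: May 23, 2004 + 38 days = Jun 30, 2004.
The rind has formed: Jun 4, 2004.
The first turning is done: Jun 4, 2004 + 2 weeks = Jun 18, 2004.
Both prerequisites met — affinage is complete (Jun 30, 2004), the first turning is done (Jun 18, 2004); the later is Jun 30, 2004.
The wheel is cut for sale: Jun 30, 2004 + 16 days = Jul 16, 2004.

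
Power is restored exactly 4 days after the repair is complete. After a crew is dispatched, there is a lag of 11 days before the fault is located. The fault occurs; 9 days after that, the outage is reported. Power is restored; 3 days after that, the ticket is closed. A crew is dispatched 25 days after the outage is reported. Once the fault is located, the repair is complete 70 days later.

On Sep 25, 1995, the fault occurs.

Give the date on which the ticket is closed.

The fault occurs: Sep 25, 1995.
The outage is reported: Sep 25, 1995 + 9 days = Oct 4, 1995.
A crew is dispatched: Oct 4, 1995 + 25 days = Oct 29, 1995.
The fault is located: Oct 29, 1995 + 11 days = Nov 9, 1995.
The repair is complete: Nov 9, 1995 + 70 days = Jan 18, 1996.
Power is restored: Jan 18, 1996 + 4 days = Jan 22, 1996.
The ticket is closed: Jan 22, 1996 + 3 days = Jan 25, 1996.

Jan 25, 1996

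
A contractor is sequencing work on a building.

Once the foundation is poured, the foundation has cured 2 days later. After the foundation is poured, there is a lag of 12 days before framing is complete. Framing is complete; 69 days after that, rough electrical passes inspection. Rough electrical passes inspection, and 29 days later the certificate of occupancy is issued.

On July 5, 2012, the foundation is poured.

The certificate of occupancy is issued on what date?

October 23, 2012

The foundation is poured: Jul 5, 2012.
Framing is complete: Jul 5, 2012 + 12 days = Jul 17, 2012.
Rough electrical passes inspection: Jul 17, 2012 + 69 days = Sep 24, 2012.
The certificate of occupancy is issued: Sep 24, 2012 + 29 days = Oct 23, 2012.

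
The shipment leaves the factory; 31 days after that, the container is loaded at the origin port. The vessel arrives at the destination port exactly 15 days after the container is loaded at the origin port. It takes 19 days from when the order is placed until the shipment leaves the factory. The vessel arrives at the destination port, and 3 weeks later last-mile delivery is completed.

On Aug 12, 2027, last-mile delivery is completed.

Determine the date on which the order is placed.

May 18, 2027

Last-mile delivery is completed: Aug 12, 2027.
The vessel arrives at the destination port: Aug 12, 2027 − 3 weeks = Jul 22, 2027.
The container is loaded at the origin port: Jul 22, 2027 − 15 days = Jul 7, 2027.
The shipment leaves the factory: Jul 7, 2027 − 31 days = Jun 6, 2027.
The order is placed: Jun 6, 2027 − 19 days = May 18, 2027.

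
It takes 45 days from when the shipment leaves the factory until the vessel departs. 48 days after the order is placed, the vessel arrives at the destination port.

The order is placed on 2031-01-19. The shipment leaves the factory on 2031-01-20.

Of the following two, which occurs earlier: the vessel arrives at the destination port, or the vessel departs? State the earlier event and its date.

The vessel departs — 2031-03-06

The order is placed: Jan 19, 2031.
The vessel arrives at the destination port: Jan 19, 2031 + 48 days = Mar 8, 2031.
The shipment leaves the factory: Jan 20, 2031.
The vessel departs: Jan 20, 2031 + 45 days = Mar 6, 2031.
Comparing: the vessel arrives at the destination port on Mar 8, 2031 vs the vessel departs on Mar 6, 2031. Earlier: the vessel departs.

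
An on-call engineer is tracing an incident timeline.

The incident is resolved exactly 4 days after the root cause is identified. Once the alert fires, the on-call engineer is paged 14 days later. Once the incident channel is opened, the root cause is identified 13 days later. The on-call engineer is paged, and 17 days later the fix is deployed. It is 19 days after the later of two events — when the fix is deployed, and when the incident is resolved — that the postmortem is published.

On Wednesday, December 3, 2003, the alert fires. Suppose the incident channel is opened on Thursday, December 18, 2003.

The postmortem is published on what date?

The alert fires: Dec 3, 2003.
The on-call engineer is paged: Dec 3, 2003 + 14 days = Dec 17, 2003.
The fix is deployed: Dec 17, 2003 + 17 days = Jan 3, 2004.
The incident channel is opened: Dec 18, 2003.
The root cause is identified: Dec 18, 2003 + 13 days = Dec 31, 2003.
The incident is resolved: Dec 31, 2003 + 4 days = Jan 4, 2004.
Both prerequisites met — the fix is deployed (Jan 3, 2004), the incident is resolved (Jan 4, 2004); the later is Jan 4, 2004.
The postmortem is published: Jan 4, 2004 + 19 days = Jan 23, 2004.

Friday, January 23, 2004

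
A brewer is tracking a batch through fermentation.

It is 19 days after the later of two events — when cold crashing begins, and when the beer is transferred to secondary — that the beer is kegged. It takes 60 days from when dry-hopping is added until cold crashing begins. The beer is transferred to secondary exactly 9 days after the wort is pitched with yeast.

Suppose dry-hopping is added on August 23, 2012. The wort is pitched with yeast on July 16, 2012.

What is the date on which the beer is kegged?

November 10, 2012

Dry-hopping is added: Aug 23, 2012.
Cold crashing begins: Aug 23, 2012 + 60 days = Oct 22, 2012.
The wort is pitched with yeast: Jul 16, 2012.
The beer is transferred to secondary: Jul 16, 2012 + 9 days = Jul 25, 2012.
Both prerequisites met — cold crashing begins (Oct 22, 2012), the beer is transferred to secondary (Jul 25, 2012); the later is Oct 22, 2012.
The beer is kegged: Oct 22, 2012 + 19 days = Nov 10, 2012.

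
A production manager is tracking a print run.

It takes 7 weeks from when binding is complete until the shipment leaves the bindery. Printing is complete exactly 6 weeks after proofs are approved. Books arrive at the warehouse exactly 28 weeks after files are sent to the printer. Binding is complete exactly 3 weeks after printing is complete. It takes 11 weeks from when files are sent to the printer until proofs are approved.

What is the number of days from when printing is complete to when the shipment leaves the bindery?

Causal path: printing is complete → binding is complete → the shipment leaves the bindery.
Total delay along the path: 3 + 7 weeks = 10 weeks = 70 days.

70 days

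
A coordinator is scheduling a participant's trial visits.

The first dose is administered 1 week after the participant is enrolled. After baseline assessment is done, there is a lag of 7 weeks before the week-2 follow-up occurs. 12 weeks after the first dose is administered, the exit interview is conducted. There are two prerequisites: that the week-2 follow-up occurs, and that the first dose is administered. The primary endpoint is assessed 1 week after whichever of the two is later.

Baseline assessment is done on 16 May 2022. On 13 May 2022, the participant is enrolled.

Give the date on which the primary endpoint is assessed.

11 July 2022

Baseline assessment is done: May 16, 2022.
The week-2 follow-up occurs: May 16, 2022 + 7 weeks = Jul 4, 2022.
The participant is enrolled: May 13, 2022.
The first dose is administered: May 13, 2022 + 1 week = May 20, 2022.
Both prerequisites met — the week-2 follow-up occurs (Jul 4, 2022), the first dose is administered (May 20, 2022); the later is Jul 4, 2022.
The primary endpoint is assessed: Jul 4, 2022 + 1 week = Jul 11, 2022.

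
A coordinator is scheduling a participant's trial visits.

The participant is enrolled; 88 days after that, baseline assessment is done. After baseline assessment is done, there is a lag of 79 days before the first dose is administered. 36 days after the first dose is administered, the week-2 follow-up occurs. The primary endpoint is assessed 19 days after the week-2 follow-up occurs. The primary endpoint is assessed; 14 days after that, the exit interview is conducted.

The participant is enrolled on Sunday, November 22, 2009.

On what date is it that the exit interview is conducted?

The participant is enrolled: Nov 22, 2009.
Baseline assessment is done: Nov 22, 2009 + 88 days = Feb 18, 2010.
The first dose is administered: Feb 18, 2010 + 79 days = May 8, 2010.
The week-2 follow-up occurs: May 8, 2010 + 36 days = Jun 13, 2010.
The primary endpoint is assessed: Jun 13, 2010 + 19 days = Jul 2, 2010.
The exit interview is conducted: Jul 2, 2010 + 14 days = Jul 16, 2010.

Friday, July 16, 2010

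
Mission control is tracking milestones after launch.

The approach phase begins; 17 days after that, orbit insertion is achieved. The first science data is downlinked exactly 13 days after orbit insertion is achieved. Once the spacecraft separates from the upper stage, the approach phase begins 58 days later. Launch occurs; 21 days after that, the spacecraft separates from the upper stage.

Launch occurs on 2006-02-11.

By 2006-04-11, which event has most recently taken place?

Launch occurs: Feb 11, 2006.
The spacecraft separates from the upper stage: Feb 11, 2006 + 21 days = Mar 4, 2006.
The approach phase begins: Mar 4, 2006 + 58 days = May 1, 2006.
Orbit insertion is achieved: May 1, 2006 + 17 days = May 18, 2006.
The first science data is downlinked: May 18, 2006 + 13 days = May 31, 2006.
Apr 11, 2006 falls between when the spacecraft separates from the upper stage (Mar 4, 2006) and when the approach phase begins (May 1, 2006).

The spacecraft separates from the upper stage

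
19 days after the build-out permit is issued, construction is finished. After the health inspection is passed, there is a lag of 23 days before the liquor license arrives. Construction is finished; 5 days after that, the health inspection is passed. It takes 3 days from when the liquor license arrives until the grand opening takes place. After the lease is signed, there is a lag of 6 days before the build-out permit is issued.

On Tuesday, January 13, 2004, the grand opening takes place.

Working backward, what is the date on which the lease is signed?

Tuesday, November 18, 2003

The grand opening takes place: Jan 13, 2004.
The liquor license arrives: Jan 13, 2004 − 3 days = Jan 10, 2004.
The health inspection is passed: Jan 10, 2004 − 23 days = Dec 18, 2003.
Construction is finished: Dec 18, 2003 − 5 days = Dec 13, 2003.
The build-out permit is issued: Dec 13, 2003 − 19 days = Nov 24, 2003.
The lease is signed: Nov 24, 2003 − 6 days = Nov 18, 2003.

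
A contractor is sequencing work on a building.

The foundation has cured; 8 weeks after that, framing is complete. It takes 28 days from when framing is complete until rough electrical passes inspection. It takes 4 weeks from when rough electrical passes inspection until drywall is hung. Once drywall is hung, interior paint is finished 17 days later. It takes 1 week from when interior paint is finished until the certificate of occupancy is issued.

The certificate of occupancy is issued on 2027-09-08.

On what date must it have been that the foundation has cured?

The certificate of occupancy is issued: Sep 8, 2027.
Interior paint is finished: Sep 8, 2027 − 1 week = Sep 1, 2027.
Drywall is hung: Sep 1, 2027 − 17 days = Aug 15, 2027.
Rough electrical passes inspection: Aug 15, 2027 − 4 weeks = Jul 18, 2027.
Framing is complete: Jul 18, 2027 − 28 days = Jun 20, 2027.
The foundation has cured: Jun 20, 2027 − 8 weeks = Apr 25, 2027.

2027-04-25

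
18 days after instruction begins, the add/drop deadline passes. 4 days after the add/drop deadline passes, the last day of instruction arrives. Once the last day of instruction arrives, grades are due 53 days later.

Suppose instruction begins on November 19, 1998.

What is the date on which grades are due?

February 2, 1999

Instruction begins: Nov 19, 1998.
The add/drop deadline passes: Nov 19, 1998 + 18 days = Dec 7, 1998.
The last day of instruction arrives: Dec 7, 1998 + 4 days = Dec 11, 1998.
Grades are due: Dec 11, 1998 + 53 days = Feb 2, 1999.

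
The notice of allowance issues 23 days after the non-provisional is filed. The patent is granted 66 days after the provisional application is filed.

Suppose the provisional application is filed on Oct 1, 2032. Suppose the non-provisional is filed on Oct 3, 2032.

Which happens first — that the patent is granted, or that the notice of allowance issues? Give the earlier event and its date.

The provisional application is filed: Oct 1, 2032.
The patent is granted: Oct 1, 2032 + 66 days = Dec 6, 2032.
The non-provisional is filed: Oct 3, 2032.
The notice of allowance issues: Oct 3, 2032 + 23 days = Oct 26, 2032.
Comparing: the patent is granted on Dec 6, 2032 vs the notice of allowance issues on Oct 26, 2032. Earlier: the notice of allowance issues.

The notice of allowance issues — Oct 26, 2032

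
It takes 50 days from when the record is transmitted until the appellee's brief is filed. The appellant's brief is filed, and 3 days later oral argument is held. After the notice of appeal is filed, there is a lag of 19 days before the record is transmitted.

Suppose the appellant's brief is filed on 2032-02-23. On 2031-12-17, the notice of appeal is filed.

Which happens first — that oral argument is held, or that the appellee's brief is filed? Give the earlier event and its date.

The appellant's brief is filed: Feb 23, 2032.
Oral argument is held: Feb 23, 2032 + 3 days = Feb 26, 2032.
The notice of appeal is filed: Dec 17, 2031.
The record is transmitted: Dec 17, 2031 + 19 days = Jan 5, 2032.
The appellee's brief is filed: Jan 5, 2032 + 50 days = Feb 24, 2032.
Comparing: oral argument is held on Feb 26, 2032 vs the appellee's brief is filed on Feb 24, 2032. Earlier: the appellee's brief is filed.

The appellee's brief is filed — 2032-02-24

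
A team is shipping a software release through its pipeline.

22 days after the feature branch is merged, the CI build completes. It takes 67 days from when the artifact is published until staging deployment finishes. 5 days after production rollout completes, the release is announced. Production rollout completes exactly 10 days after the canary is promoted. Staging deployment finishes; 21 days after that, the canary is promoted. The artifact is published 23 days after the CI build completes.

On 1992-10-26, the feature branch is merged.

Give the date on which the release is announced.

The feature branch is merged: Oct 26, 1992.
The CI build completes: Oct 26, 1992 + 22 days = Nov 17, 1992.
The artifact is published: Nov 17, 1992 + 23 days = Dec 10, 1992.
Staging deployment finishes: Dec 10, 1992 + 67 days = Feb 15, 1993.
The canary is promoted: Feb 15, 1993 + 21 days = Mar 8, 1993.
Production rollout completes: Mar 8, 1993 + 10 days = Mar 18, 1993.
The release is announced: Mar 18, 1993 + 5 days = Mar 23, 1993.

1993-03-23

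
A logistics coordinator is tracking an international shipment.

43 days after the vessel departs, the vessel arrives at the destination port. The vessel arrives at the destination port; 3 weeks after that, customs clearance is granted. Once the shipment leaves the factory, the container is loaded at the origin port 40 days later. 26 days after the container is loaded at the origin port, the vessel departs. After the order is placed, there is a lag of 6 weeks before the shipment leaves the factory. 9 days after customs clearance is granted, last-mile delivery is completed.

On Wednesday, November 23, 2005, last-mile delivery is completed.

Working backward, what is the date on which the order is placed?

Thursday, May 26, 2005

Last-mile delivery is completed: Nov 23, 2005.
Customs clearance is granted: Nov 23, 2005 − 9 days = Nov 14, 2005.
The vessel arrives at the destination port: Nov 14, 2005 − 3 weeks = Oct 24, 2005.
The vessel departs: Oct 24, 2005 − 43 days = Sep 11, 2005.
The container is loaded at the origin port: Sep 11, 2005 − 26 days = Aug 16, 2005.
The shipment leaves the factory: Aug 16, 2005 − 40 days = Jul 7, 2005.
The order is placed: Jul 7, 2005 − 6 weeks = May 26, 2005.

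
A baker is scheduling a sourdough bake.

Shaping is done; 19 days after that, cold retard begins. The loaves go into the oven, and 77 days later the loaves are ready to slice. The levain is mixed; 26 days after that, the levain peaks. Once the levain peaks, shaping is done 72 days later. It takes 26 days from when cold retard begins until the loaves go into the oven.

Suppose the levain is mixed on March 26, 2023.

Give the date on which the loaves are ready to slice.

The levain is mixed: Mar 26, 2023.
The levain peaks: Mar 26, 2023 + 26 days = Apr 21, 2023.
Shaping is done: Apr 21, 2023 + 72 days = Jul 2, 2023.
Cold retard begins: Jul 2, 2023 + 19 days = Jul 21, 2023.
The loaves go into the oven: Jul 21, 2023 + 26 days = Aug 16, 2023.
The loaves are ready to slice: Aug 16, 2023 + 77 days = Nov 1, 2023.

November 1, 2023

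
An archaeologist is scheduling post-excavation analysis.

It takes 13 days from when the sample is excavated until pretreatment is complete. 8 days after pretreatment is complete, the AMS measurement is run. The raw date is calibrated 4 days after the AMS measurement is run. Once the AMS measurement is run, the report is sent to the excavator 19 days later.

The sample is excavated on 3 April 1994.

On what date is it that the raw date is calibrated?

The sample is excavated: Apr 3, 1994.
Pretreatment is complete: Apr 3, 1994 + 13 days = Apr 16, 1994.
The AMS measurement is run: Apr 16, 1994 + 8 days = Apr 24, 1994.
The raw date is calibrated: Apr 24, 1994 + 4 days = Apr 28, 1994.

28 April 1994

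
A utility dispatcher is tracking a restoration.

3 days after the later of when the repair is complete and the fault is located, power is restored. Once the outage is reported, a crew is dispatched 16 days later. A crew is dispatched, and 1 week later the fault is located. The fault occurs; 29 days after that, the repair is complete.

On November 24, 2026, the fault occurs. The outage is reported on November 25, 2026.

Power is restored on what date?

December 26, 2026

The fault occurs: Nov 24, 2026.
The repair is complete: Nov 24, 2026 + 29 days = Dec 23, 2026.
The outage is reported: Nov 25, 2026.
A crew is dispatched: Nov 25, 2026 + 16 days = Dec 11, 2026.
The fault is located: Dec 11, 2026 + 1 week = Dec 18, 2026.
Both prerequisites met — the repair is complete (Dec 23, 2026), the fault is located (Dec 18, 2026); the later is Dec 23, 2026.
Power is restored: Dec 23, 2026 + 3 days = Dec 26, 2026.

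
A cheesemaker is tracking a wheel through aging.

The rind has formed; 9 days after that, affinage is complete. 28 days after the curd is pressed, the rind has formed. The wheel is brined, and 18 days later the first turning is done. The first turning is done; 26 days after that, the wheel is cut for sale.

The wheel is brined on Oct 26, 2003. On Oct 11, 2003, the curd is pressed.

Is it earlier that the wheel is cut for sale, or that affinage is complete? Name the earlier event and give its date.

Affinage is complete — Nov 17, 2003

The wheel is brined: Oct 26, 2003.
The first turning is done: Oct 26, 2003 + 18 days = Nov 13, 2003.
The wheel is cut for sale: Nov 13, 2003 + 26 days = Dec 9, 2003.
The curd is pressed: Oct 11, 2003.
The rind has formed: Oct 11, 2003 + 28 days = Nov 8, 2003.
Affinage is complete: Nov 8, 2003 + 9 days = Nov 17, 2003.
Comparing: the wheel is cut for sale on Dec 9, 2003 vs affinage is complete on Nov 17, 2003. Earlier: affinage is complete.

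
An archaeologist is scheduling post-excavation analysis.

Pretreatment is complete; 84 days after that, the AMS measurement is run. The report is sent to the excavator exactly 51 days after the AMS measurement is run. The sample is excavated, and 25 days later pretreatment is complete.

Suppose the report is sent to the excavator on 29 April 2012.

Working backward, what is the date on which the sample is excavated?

The report is sent to the excavator: Apr 29, 2012.
The AMS measurement is run: Apr 29, 2012 − 51 days = Mar 9, 2012.
Pretreatment is complete: Mar 9, 2012 − 84 days = Dec 16, 2011.
The sample is excavated: Dec 16, 2011 − 25 days = Nov 21, 2011.

21 November 2011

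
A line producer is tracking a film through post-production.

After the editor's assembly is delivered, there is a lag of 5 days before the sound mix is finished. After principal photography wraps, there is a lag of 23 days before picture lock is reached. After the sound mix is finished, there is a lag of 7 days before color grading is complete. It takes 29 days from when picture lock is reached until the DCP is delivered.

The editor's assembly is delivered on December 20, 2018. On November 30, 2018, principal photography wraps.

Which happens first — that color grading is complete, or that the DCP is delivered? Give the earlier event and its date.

Color grading is complete — January 1, 2019

The editor's assembly is delivered: Dec 20, 2018.
The sound mix is finished: Dec 20, 2018 + 5 days = Dec 25, 2018.
Color grading is complete: Dec 25, 2018 + 7 days = Jan 1, 2019.
Principal photography wraps: Nov 30, 2018.
Picture lock is reached: Nov 30, 2018 + 23 days = Dec 23, 2018.
The DCP is delivered: Dec 23, 2018 + 29 days = Jan 21, 2019.
Comparing: color grading is complete on Jan 1, 2019 vs the DCP is delivered on Jan 21, 2019. Earlier: color grading is complete.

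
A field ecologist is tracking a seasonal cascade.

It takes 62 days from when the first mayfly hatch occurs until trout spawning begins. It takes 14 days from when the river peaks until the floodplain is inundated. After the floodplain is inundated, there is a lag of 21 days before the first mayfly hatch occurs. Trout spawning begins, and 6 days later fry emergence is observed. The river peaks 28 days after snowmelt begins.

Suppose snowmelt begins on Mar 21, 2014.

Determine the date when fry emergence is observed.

Jul 30, 2014

Snowmelt begins: Mar 21, 2014.
The river peaks: Mar 21, 2014 + 28 days = Apr 18, 2014.
The floodplain is inundated: Apr 18, 2014 + 14 days = May 2, 2014.
The first mayfly hatch occurs: May 2, 2014 + 21 days = May 23, 2014.
Trout spawning begins: May 23, 2014 + 62 days = Jul 24, 2014.
Fry emergence is observed: Jul 24, 2014 + 6 days = Jul 30, 2014.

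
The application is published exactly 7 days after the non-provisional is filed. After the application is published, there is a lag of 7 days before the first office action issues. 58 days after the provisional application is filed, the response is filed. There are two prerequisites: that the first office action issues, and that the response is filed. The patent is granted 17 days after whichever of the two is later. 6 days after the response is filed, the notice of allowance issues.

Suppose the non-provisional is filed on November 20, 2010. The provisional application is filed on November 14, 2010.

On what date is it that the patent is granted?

January 28, 2011

The non-provisional is filed: Nov 20, 2010.
The application is published: Nov 20, 2010 + 7 days = Nov 27, 2010.
The first office action issues: Nov 27, 2010 + 7 days = Dec 4, 2010.
The provisional application is filed: Nov 14, 2010.
The response is filed: Nov 14, 2010 + 58 days = Jan 11, 2011.
Both prerequisites met — the first office action issues (Dec 4, 2010), the response is filed (Jan 11, 2011); the later is Jan 11, 2011.
The patent is granted: Jan 11, 2011 + 17 days = Jan 28, 2011.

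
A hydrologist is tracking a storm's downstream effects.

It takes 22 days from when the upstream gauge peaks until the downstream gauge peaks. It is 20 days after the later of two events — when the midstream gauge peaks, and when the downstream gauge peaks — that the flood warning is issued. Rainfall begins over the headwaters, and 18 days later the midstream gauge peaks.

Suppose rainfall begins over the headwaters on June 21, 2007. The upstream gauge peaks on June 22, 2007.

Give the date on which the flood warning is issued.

Rainfall begins over the headwaters: Jun 21, 2007.
The midstream gauge peaks: Jun 21, 2007 + 18 days = Jul 9, 2007.
The upstream gauge peaks: Jun 22, 2007.
The downstream gauge peaks: Jun 22, 2007 + 22 days = Jul 14, 2007.
Both prerequisites met — the midstream gauge peaks (Jul 9, 2007), the downstream gauge peaks (Jul 14, 2007); the later is Jul 14, 2007.
The flood warning is issued: Jul 14, 2007 + 20 days = Aug 3, 2007.

August 3, 2007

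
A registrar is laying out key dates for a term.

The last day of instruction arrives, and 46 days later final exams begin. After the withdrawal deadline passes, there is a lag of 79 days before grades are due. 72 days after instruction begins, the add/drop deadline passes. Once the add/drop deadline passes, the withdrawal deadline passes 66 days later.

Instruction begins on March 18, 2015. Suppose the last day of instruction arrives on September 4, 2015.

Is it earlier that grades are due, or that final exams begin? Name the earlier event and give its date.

Instruction begins: Mar 18, 2015.
The add/drop deadline passes: Mar 18, 2015 + 72 days = May 29, 2015.
The withdrawal deadline passes: May 29, 2015 + 66 days = Aug 3, 2015.
Grades are due: Aug 3, 2015 + 79 days = Oct 21, 2015.
The last day of instruction arrives: Sep 4, 2015.
Final exams begin: Sep 4, 2015 + 46 days = Oct 20, 2015.
Comparing: grades are due on Oct 21, 2015 vs final exams begin on Oct 20, 2015. Earlier: final exams begin.

Final exams begin — October 20, 2015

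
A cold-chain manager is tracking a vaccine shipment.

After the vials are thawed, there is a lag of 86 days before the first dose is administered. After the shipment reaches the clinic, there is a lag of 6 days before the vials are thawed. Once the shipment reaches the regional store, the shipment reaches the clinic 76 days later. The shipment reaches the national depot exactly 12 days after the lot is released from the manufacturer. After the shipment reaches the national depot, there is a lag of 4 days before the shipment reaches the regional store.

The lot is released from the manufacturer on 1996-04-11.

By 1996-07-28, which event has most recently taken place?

The lot is released from the manufacturer: Apr 11, 1996.
The shipment reaches the national depot: Apr 11, 1996 + 12 days = Apr 23, 1996.
The shipment reaches the regional store: Apr 23, 1996 + 4 days = Apr 27, 1996.
The shipment reaches the clinic: Apr 27, 1996 + 76 days = Jul 12, 1996.
The vials are thawed: Jul 12, 1996 + 6 days = Jul 18, 1996.
The first dose is administered: Jul 18, 1996 + 86 days = Oct 12, 1996.
Jul 28, 1996 falls between when the vials are thawed (Jul 18, 1996) and when the first dose is administered (Oct 12, 1996).

The vials are thawed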